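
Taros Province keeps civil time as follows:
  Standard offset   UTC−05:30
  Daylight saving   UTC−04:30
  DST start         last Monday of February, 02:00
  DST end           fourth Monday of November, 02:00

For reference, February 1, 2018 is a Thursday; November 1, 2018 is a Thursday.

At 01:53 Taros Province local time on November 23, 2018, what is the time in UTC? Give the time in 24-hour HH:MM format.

1 February 2018 is a Thursday, so Mondays fall on 5, 12, 19, 26; the last is February 26.
1 November 2018 is a Thursday, so the first Monday is November 5 and the fourth is November 26.
November 23, 2018 lies within the daylight-saving period (26 February – 26 November), so Taros Province is on daylight time, UTC−04:30.
01:53 local + 4h30m = 06:23 UTC.

06:23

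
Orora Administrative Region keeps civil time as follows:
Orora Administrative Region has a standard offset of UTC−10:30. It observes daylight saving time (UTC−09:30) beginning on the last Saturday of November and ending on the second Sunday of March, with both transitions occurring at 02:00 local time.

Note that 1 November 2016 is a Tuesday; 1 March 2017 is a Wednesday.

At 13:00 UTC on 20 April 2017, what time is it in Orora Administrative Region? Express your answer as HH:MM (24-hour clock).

02:30

1 November 2016 is a Tuesday, so Saturdays fall on 5, 12, 19, 26; the last is November 26.
1 March 2017 is a Wednesday, so the first Sunday is March 5 and the second is March 12.
At the standard offset (UTC−10:30), 13:00 UTC − 10h30m = 02:30 Orora Administrative Region standard time.
The standard-time date in Orora Administrative Region, 20 April 2017, does not fall between 26 November 2016 and 12 March 2017, so daylight saving is not in effect and Orora Administrative Region is at UTC−10:30.
13:00 UTC − 10h30m = 02:30 local.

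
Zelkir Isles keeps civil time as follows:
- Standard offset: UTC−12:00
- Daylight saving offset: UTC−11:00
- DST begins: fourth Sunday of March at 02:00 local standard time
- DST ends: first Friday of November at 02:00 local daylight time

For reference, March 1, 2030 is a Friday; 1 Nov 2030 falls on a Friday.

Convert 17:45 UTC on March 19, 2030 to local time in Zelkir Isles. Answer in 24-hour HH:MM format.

05:45

1 March 2030 is a Friday, so the first Sunday is March 3 and the fourth is March 24.
1 November 2030 is a Friday, so the first Friday is November 1.
At the standard offset (UTC−12:00), 17:45 UTC − 12h = 05:45 Zelkir Isles standard time.
Daylight saving runs 24 March – 1 November; the standard-time date in Zelkir Isles, March 19, 2030, is outside that window, so Zelkir Isles is on standard time at UTC−12:00.
17:45 UTC − 12h = 05:45 local.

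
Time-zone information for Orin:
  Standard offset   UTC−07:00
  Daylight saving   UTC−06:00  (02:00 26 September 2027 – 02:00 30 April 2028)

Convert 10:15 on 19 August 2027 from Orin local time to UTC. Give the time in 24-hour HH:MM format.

17:15

Daylight saving runs 26 September 2027 – 30 April 2028; 19 August 2027 is outside that window, so Orin is on standard time at UTC−07:00.
10:15 local + 7h = 17:15 UTC.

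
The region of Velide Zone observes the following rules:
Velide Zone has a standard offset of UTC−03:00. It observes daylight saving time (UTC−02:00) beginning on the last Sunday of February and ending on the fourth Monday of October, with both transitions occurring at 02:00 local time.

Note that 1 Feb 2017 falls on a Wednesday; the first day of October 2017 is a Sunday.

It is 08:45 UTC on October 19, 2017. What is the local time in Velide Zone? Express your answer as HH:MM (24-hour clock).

06:45

1 February 2017 is a Wednesday, so Sundays fall on 5, 12, 19, 26; the last is February 26.
1 October 2017 is a Sunday, so the first Monday is October 2 and the fourth is October 23.
At the standard offset (UTC−03:00), 08:45 UTC − 3h = 05:45 Velide Zone standard time.
The standard-time date in Velide Zone, October 19, 2017, lies within the daylight-saving period (26 February – 23 October), so Velide Zone is on daylight time, UTC−02:00.
08:45 UTC − 2h = 06:45 local.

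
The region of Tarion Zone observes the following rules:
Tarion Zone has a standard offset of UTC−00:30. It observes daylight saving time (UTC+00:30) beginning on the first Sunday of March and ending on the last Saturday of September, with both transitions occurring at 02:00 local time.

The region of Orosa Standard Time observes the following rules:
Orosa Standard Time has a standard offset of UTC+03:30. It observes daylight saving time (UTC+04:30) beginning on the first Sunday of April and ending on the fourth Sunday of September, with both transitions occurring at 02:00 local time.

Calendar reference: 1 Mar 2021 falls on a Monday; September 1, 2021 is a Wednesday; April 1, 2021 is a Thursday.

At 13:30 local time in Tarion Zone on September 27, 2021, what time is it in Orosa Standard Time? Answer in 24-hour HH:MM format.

1 March 2021 is a Monday, so the first Sunday is March 7.
1 September 2021 is a Wednesday, so Saturdays fall on 4, 11, 18, 25; the last is September 25.
Daylight saving runs 7 March – 25 September; September 27, 2021 is outside that window, so Tarion Zone is on standard time at UTC−00:30.
13:30 Tarion Zone + 0h30m = 14:00 UTC.
1 April 2021 is a Thursday, so the first Sunday is April 4.
1 September 2021 is a Wednesday, so the first Sunday is September 5 and the fourth is September 26.
At the standard offset (UTC+03:30), 14:00 UTC + 3h30m = 17:30 Orosa Standard Time standard time.
Daylight saving runs 4 April – 26 September; the standard-time date in Orosa Standard Time, September 27, 2021, is outside that window, so Orosa Standard Time is on standard time at UTC+03:30.
14:00 UTC + 3h30m = 17:30 Orosa Standard Time.

17:30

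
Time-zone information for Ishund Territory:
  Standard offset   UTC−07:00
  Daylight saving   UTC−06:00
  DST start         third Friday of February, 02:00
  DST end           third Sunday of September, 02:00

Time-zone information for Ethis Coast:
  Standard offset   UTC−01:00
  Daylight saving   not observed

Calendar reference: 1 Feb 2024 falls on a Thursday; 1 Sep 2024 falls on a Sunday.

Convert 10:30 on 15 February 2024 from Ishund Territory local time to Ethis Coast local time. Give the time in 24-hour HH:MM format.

16:30

1 February 2024 is a Thursday, so the first Friday is February 2 and the third is February 16.
1 September 2024 is a Sunday, so the first Sunday is September 1 and the third is September 15.
15 February 2024 is outside the daylight-saving period (16 February – 15 September), so Ishund Territory is on standard time, UTC−07:00.
10:30 Ishund Territory + 7h = 17:30 UTC.
Ethis Coast stays on UTC−01:00 all year.
17:30 UTC − 1h = 16:30 Ethis Coast.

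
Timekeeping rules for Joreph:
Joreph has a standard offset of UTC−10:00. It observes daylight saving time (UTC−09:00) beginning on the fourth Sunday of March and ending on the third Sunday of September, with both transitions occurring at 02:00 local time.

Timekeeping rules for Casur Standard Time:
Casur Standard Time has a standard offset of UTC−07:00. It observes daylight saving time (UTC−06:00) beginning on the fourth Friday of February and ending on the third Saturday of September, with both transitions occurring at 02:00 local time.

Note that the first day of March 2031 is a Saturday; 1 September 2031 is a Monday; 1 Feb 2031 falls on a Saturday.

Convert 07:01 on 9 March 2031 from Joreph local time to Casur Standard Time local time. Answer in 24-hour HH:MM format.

1 March 2031 is a Saturday, so the first Sunday is March 2 and the fourth is March 23.
1 September 2031 is a Monday, so the first Sunday is September 7 and the third is September 21.
Daylight saving runs 23 March – 21 September; 9 March 2031 is outside that window, so Joreph is on standard time at UTC−10:00.
07:01 Joreph + 10h = 17:01 UTC.
1 February 2031 is a Saturday, so the first Friday is February 7 and the fourth is February 28.
1 September 2031 is a Monday, so the first Saturday is September 6 and the third is September 20.
At the standard offset (UTC−07:00), 17:01 UTC − 7h = 10:01 Casur Standard Time standard time.
The standard-time date in Casur Standard Time, 9 March 2031, falls between 28 February and 20 September, so daylight saving is in effect and Casur Standard Time is at UTC−06:00.
17:01 UTC − 6h = 11:01 Casur Standard Time.

11:01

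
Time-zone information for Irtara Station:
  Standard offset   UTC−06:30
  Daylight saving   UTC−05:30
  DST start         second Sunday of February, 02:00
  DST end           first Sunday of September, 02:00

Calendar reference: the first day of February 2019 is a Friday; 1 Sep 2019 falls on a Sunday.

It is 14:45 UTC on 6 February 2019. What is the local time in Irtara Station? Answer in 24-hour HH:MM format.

08:15

1 February 2019 is a Friday, so the first Sunday is February 3 and the second is February 10.
1 September 2019 is a Sunday, so the first Sunday is September 1.
At the standard offset (UTC−06:30), 14:45 UTC − 6h30m = 08:15 Irtara Station standard time.
The standard-time date in Irtara Station, 6 February 2019, does not fall between 10 February and 1 September, so daylight saving is not in effect and Irtara Station is at UTC−06:30.
14:45 UTC − 6h30m = 08:15 local.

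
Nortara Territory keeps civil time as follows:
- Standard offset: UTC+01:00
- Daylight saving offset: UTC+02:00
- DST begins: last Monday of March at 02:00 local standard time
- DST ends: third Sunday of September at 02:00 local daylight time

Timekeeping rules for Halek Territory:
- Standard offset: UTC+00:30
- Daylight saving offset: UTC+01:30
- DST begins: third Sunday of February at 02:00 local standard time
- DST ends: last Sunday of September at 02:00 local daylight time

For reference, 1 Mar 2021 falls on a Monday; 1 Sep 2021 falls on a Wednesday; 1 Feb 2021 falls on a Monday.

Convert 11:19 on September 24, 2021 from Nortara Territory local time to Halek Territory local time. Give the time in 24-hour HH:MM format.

11:49

1 March 2021 is a Monday, so Mondays fall on 1, 8, 15, 22, 29; the last is March 29.
1 September 2021 is a Wednesday, so the first Sunday is September 5 and the third is September 19.
September 24, 2021 does not fall between 29 March and 19 September, so daylight saving is not in effect and Nortara Territory is at UTC+01:00.
11:19 Nortara Territory − 1h = 10:19 UTC.
1 February 2021 is a Monday, so the first Sunday is February 7 and the third is February 21.
1 September 2021 is a Wednesday, so Sundays fall on 5, 12, 19, 26; the last is September 26.
At the standard offset (UTC+00:30), 10:19 UTC + 0h30m = 10:49 Halek Territory standard time.
The standard-time date in Halek Territory, September 24, 2021, lies within the daylight-saving period (21 February – 26 September), so Halek Territory is on daylight time, UTC+01:30.
10:19 UTC + 1h30m = 11:49 Halek Territory.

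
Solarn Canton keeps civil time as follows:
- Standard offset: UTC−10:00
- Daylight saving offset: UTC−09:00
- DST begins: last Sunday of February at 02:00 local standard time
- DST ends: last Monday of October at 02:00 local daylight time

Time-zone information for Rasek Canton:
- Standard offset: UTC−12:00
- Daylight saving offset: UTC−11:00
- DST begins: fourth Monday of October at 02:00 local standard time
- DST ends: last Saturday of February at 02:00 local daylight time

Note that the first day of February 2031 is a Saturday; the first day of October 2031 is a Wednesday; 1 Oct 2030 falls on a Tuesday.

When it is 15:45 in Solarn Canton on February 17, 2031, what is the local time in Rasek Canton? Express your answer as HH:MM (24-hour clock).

1 February 2031 is a Saturday, so Sundays fall on 2, 9, 16, 23; the last is February 23.
1 October 2031 is a Wednesday, so Mondays fall on 6, 13, 20, 27; the last is October 27.
February 17, 2031 is outside the daylight-saving period (23 February – 27 October), so Solarn Canton is on standard time, UTC−10:00.
15:45 Solarn Canton + 10h = 01:45 UTC (rolling into the next day, 18 February 2031).
1 October 2030 is a Tuesday, so the first Monday is October 7 and the fourth is October 28.
1 February 2031 is a Saturday, so Saturdays fall on 1, 8, 15, 22; the last is February 22.
At the standard offset (UTC−12:00), 01:45 UTC − 12h = 13:45 Rasek Canton standard time (rolling into the previous day, 17 February 2031).
Daylight saving runs 28 October 2030 – 22 February 2031; the standard-time date in Rasek Canton, February 17, 2031, is inside that window, so Rasek Canton is at UTC−11:00.
01:45 UTC − 11h = 14:45 Rasek Canton (rolling into the previous day, 17 February 2031).

14:45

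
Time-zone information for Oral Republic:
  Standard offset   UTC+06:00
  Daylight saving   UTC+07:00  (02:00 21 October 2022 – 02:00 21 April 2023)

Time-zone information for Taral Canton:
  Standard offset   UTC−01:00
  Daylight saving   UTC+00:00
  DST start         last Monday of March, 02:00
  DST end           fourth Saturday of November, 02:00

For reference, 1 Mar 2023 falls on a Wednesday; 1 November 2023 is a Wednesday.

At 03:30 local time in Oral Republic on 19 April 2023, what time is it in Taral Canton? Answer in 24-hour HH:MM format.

Daylight saving runs 21 October 2022 – 21 April 2023; 19 April 2023 is inside that window, so Oral Republic is at UTC+07:00.
03:30 Oral Republic − 7h = 20:30 UTC (rolling into the previous day, 18 April 2023).
1 March 2023 is a Wednesday, so Mondays fall on 6, 13, 20, 27; the last is March 27.
1 November 2023 is a Wednesday, so the first Saturday is November 4 and the fourth is November 25.
At the standard offset (UTC−01:00), 20:30 UTC − 1h = 19:30 Taral Canton standard time.
The standard-time date in Taral Canton, 18 April 2023, falls between 27 March and 25 November, so daylight saving is in effect and Taral Canton is at UTC+00:00.
20:30 UTC + 0h = 20:30 Taral Canton.

20:30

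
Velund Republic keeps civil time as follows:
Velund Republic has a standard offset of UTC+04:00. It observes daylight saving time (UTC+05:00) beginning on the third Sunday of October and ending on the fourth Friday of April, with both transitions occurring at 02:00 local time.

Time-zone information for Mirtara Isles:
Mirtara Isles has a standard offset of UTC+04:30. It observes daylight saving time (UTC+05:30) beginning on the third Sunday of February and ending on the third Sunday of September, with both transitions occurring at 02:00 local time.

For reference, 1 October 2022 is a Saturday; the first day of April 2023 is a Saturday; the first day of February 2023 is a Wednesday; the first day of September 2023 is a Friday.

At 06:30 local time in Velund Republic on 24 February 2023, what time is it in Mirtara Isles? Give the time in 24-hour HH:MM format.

1 October 2022 is a Saturday, so the first Sunday is October 2 and the third is October 16.
1 April 2023 is a Saturday, so the first Friday is April 7 and the fourth is April 28.
24 February 2023 falls between 16 October 2022 and 28 April 2023, so daylight saving is in effect and Velund Republic is at UTC+05:00.
06:30 Velund Republic − 5h = 01:30 UTC.
1 February 2023 is a Wednesday, so the first Sunday is February 5 and the third is February 19.
1 September 2023 is a Friday, so the first Sunday is September 3 and the third is September 17.
At the standard offset (UTC+04:30), 01:30 UTC + 4h30m = 06:00 Mirtara Isles standard time.
The standard-time date in Mirtara Isles, 24 February 2023, lies within the daylight-saving period (19 February – 17 September), so Mirtara Isles is on daylight time, UTC+05:30.
01:30 UTC + 5h30m = 07:00 Mirtara Isles.

07:00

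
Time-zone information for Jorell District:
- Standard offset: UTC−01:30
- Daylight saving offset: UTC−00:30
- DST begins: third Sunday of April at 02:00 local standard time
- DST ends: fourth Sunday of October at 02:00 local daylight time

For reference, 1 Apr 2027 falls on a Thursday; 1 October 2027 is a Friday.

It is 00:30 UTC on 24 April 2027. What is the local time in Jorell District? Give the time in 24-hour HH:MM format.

1 April 2027 is a Thursday, so the first Sunday is April 4 and the third is April 18.
1 October 2027 is a Friday, so the first Sunday is October 3 and the fourth is October 24.
At the standard offset (UTC−01:30), 00:30 UTC − 1h30m = 23:00 Jorell District standard time (rolling into the previous day, 23 April 2027).
The standard-time date in Jorell District, 23 April 2027, lies within the daylight-saving period (18 April – 24 October), so Jorell District is on daylight time, UTC−00:30.
00:30 UTC − 0h30m = 00:00 local.

00:00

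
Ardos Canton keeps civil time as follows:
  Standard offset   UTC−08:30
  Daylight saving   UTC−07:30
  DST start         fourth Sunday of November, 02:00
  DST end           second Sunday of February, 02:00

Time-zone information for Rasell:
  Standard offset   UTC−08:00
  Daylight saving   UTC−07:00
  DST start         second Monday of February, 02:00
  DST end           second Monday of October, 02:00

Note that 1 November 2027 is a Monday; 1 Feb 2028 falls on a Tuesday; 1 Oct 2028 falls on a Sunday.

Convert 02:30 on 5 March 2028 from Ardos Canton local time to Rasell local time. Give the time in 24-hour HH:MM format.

04:00

1 November 2027 is a Monday, so the first Sunday is November 7 and the fourth is November 28.
1 February 2028 is a Tuesday, so the first Sunday is February 6 and the second is February 13.
5 March 2028 is outside the daylight-saving period (28 November 2027 – 13 February 2028), so Ardos Canton is on standard time, UTC−08:30.
02:30 Ardos Canton + 8h30m = 11:00 UTC.
1 February 2028 is a Tuesday, so the first Monday is February 7 and the second is February 14.
1 October 2028 is a Sunday, so the first Monday is October 2 and the second is October 9.
At the standard offset (UTC−08:00), 11:00 UTC − 8h = 03:00 Rasell standard time.
The standard-time date in Rasell, 5 March 2028, lies within the daylight-saving period (14 February – 9 October), so Rasell is on daylight time, UTC−07:00.
11:00 UTC − 7h = 04:00 Rasell.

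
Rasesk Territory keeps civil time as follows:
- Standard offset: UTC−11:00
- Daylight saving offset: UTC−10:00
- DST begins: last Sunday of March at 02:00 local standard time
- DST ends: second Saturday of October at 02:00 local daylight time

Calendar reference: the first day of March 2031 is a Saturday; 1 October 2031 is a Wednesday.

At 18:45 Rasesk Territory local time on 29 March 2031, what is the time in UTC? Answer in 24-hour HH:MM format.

05:45

1 March 2031 is a Saturday, so Sundays fall on 2, 9, 16, 23, 30; the last is March 30.
1 October 2031 is a Wednesday, so the first Saturday is October 4 and the second is October 11.
29 March 2031 does not fall between 30 March and 11 October, so daylight saving is not in effect and Rasesk Territory is at UTC−11:00.
18:45 local + 11h = 05:45 UTC (rolling into the next day, 30 March 2031).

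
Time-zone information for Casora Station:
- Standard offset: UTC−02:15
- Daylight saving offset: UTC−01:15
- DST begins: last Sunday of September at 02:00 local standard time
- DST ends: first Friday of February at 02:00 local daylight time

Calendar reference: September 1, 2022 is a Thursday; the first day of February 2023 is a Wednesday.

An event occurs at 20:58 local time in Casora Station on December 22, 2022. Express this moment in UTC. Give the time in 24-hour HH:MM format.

1 September 2022 is a Thursday, so Sundays fall on 4, 11, 18, 25; the last is September 25.
1 February 2023 is a Wednesday, so the first Friday is February 3.
December 22, 2022 lies within the daylight-saving period (25 September 2022 – 3 February 2023), so Casora Station is on daylight time, UTC−01:15.
20:58 local + 1h15m = 22:13 UTC.

22:13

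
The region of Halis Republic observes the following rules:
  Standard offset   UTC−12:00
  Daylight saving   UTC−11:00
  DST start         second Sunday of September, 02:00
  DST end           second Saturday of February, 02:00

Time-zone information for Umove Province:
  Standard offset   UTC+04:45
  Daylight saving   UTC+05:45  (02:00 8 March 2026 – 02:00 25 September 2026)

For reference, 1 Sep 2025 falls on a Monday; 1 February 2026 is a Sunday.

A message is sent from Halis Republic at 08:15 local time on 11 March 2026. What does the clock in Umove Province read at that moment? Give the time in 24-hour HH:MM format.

02:00

1 September 2025 is a Monday, so the first Sunday is September 7 and the second is September 14.
1 February 2026 is a Sunday, so the first Saturday is February 7 and the second is February 14.
Daylight saving runs 14 September 2025 – 14 February 2026; 11 March 2026 is outside that window, so Halis Republic is on standard time at UTC−12:00.
08:15 Halis Republic + 12h = 20:15 UTC.
At the standard offset (UTC+04:45), 20:15 UTC + 4h45m = 01:00 Umove Province standard time (rolling into the next day, 12 March 2026).
The standard-time date in Umove Province, 12 March 2026, falls between 8 March and 25 September, so daylight saving is in effect and Umove Province is at UTC+05:45.
20:15 UTC + 5h45m = 02:00 Umove Province (rolling into the next day, 12 March 2026).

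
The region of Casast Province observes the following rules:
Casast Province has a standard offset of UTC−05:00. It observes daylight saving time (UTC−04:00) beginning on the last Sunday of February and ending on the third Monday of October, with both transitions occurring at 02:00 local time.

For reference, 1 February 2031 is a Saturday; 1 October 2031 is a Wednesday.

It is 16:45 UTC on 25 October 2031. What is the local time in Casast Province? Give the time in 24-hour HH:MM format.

11:45

1 February 2031 is a Saturday, so Sundays fall on 2, 9, 16, 23; the last is February 23.
1 October 2031 is a Wednesday, so the first Monday is October 6 and the third is October 20.
At the standard offset (UTC−05:00), 16:45 UTC − 5h = 11:45 Casast Province standard time.
Daylight saving runs 23 February – 20 October; the standard-time date in Casast Province, 25 October 2031, is outside that window, so Casast Province is on standard time at UTC−05:00.
16:45 UTC − 5h = 11:45 local.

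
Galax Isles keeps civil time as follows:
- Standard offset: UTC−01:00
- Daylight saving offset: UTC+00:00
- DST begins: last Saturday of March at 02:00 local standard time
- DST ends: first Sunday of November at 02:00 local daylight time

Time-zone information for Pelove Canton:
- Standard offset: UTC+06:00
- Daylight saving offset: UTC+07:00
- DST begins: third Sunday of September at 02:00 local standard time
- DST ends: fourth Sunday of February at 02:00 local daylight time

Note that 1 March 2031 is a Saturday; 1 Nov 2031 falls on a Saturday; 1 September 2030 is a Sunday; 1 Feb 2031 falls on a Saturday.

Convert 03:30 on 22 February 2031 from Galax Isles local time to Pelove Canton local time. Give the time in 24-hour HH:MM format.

1 March 2031 is a Saturday, so Saturdays fall on 1, 8, 15, 22, 29; the last is March 29.
1 November 2031 is a Saturday, so the first Sunday is November 2.
Daylight saving runs 29 March – 2 November; 22 February 2031 is outside that window, so Galax Isles is on standard time at UTC−01:00.
03:30 Galax Isles + 1h = 04:30 UTC.
1 September 2030 is a Sunday, so the first Sunday is September 1 and the third is September 15.
1 February 2031 is a Saturday, so the first Sunday is February 2 and the fourth is February 23.
At the standard offset (UTC+06:00), 04:30 UTC + 6h = 10:30 Pelove Canton standard time.
The standard-time date in Pelove Canton, 22 February 2031, lies within the daylight-saving period (15 September 2030 – 23 February 2031), so Pelove Canton is on daylight time, UTC+07:00.
04:30 UTC + 7h = 11:30 Pelove Canton.

11:30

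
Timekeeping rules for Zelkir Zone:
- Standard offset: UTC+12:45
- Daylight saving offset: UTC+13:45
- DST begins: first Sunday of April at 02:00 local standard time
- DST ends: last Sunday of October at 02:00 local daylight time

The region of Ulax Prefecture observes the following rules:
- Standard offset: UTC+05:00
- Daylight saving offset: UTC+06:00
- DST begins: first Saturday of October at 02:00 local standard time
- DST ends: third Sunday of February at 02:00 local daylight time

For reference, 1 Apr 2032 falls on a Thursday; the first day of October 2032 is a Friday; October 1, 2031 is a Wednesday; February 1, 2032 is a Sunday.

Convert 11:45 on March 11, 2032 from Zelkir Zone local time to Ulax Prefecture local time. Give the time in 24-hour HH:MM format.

1 April 2032 is a Thursday, so the first Sunday is April 4.
1 October 2032 is a Friday, so Sundays fall on 3, 10, 17, 24, 31; the last is October 31.
Daylight saving runs 4 April – 31 October; March 11, 2032 is outside that window, so Zelkir Zone is on standard time at UTC+12:45.
11:45 Zelkir Zone − 12h45m = 23:00 UTC (rolling into the previous day, 10 March 2032).
1 October 2031 is a Wednesday, so the first Saturday is October 4.
1 February 2032 is a Sunday, so the first Sunday is February 1 and the third is February 15.
At the standard offset (UTC+05:00), 23:00 UTC + 5h = 04:00 Ulax Prefecture standard time (rolling into the next day, 11 March 2032).
The standard-time date in Ulax Prefecture, March 11, 2032, is outside the daylight-saving period (4 October 2031 – 15 February 2032), so Ulax Prefecture is on standard time, UTC+05:00.
23:00 UTC + 5h = 04:00 Ulax Prefecture (rolling into the next day, 11 March 2032).

04:00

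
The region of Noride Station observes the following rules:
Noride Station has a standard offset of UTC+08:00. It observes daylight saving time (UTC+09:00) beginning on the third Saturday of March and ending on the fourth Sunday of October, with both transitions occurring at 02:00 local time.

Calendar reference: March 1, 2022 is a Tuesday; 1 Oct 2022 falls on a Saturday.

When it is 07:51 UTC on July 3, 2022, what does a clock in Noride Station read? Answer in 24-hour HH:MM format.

16:51

1 March 2022 is a Tuesday, so the first Saturday is March 5 and the third is March 19.
1 October 2022 is a Saturday, so the first Sunday is October 2 and the fourth is October 23.
At the standard offset (UTC+08:00), 07:51 UTC + 8h = 15:51 Noride Station standard time.
Daylight saving runs 19 March – 23 October; the standard-time date in Noride Station, July 3, 2022, is inside that window, so Noride Station is at UTC+09:00.
07:51 UTC + 9h = 16:51 local.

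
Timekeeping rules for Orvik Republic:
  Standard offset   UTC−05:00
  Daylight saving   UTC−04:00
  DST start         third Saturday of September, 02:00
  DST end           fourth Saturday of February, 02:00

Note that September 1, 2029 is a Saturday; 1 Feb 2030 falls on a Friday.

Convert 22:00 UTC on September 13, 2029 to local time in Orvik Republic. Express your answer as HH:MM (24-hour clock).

1 September 2029 is a Saturday, so the first Saturday is September 1 and the third is September 15.
1 February 2030 is a Friday, so the first Saturday is February 2 and the fourth is February 23.
At the standard offset (UTC−05:00), 22:00 UTC − 5h = 17:00 Orvik Republic standard time.
The standard-time date in Orvik Republic, September 13, 2029, does not fall between 15 September 2029 and 23 February 2030, so daylight saving is not in effect and Orvik Republic is at UTC−05:00.
22:00 UTC − 5h = 17:00 local.

17:00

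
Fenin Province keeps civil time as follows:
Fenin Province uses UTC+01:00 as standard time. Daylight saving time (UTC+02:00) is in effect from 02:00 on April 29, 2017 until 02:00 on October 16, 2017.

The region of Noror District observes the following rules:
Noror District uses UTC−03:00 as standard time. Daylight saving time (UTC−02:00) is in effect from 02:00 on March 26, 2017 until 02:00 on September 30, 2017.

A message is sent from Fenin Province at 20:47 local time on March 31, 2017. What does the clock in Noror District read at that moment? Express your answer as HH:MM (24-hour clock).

March 31, 2017 does not fall between 29 April and 16 October, so daylight saving is not in effect and Fenin Province is at UTC+01:00.
20:47 Fenin Province − 1h = 19:47 UTC.
At the standard offset (UTC−03:00), 19:47 UTC − 3h = 16:47 Noror District standard time.
The standard-time date in Noror District, March 31, 2017, falls between 26 March and 30 September, so daylight saving is in effect and Noror District is at UTC−02:00.
19:47 UTC − 2h = 17:47 Noror District.

17:47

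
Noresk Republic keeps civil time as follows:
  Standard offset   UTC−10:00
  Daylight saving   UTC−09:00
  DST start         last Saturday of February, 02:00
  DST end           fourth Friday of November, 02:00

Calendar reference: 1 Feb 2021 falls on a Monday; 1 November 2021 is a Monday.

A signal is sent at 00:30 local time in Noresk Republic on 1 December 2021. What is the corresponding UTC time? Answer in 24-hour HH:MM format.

10:30

1 February 2021 is a Monday, so Saturdays fall on 6, 13, 20, 27; the last is February 27.
1 November 2021 is a Monday, so the first Friday is November 5 and the fourth is November 26.
1 December 2021 does not fall between 27 February and 26 November, so daylight saving is not in effect and Noresk Republic is at UTC−10:00.
00:30 local + 10h = 10:30 UTC.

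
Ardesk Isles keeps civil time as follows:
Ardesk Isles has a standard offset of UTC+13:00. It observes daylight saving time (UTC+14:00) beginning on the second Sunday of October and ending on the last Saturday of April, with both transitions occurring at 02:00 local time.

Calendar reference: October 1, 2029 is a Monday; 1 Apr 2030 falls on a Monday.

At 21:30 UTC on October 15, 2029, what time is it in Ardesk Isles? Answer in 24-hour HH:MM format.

1 October 2029 is a Monday, so the first Sunday is October 7 and the second is October 14.
1 April 2030 is a Monday, so Saturdays fall on 6, 13, 20, 27; the last is April 27.
At the standard offset (UTC+13:00), 21:30 UTC + 13h = 10:30 Ardesk Isles standard time (rolling into the next day, 16 October 2029).
The standard-time date in Ardesk Isles, October 16, 2029, falls between 14 October 2029 and 27 April 2030, so daylight saving is in effect and Ardesk Isles is at UTC+14:00.
21:30 UTC + 14h = 11:30 local (rolling into the next day, 16 October 2029).

11:30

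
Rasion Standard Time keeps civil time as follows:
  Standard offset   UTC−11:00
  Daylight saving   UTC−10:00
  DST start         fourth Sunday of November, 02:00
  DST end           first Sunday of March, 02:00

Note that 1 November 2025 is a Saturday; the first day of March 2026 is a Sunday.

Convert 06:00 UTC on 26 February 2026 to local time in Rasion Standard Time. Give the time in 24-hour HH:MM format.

20:00

1 November 2025 is a Saturday, so the first Sunday is November 2 and the fourth is November 23.
1 March 2026 is a Sunday, so the first Sunday is March 1.
At the standard offset (UTC−11:00), 06:00 UTC − 11h = 19:00 Rasion Standard Time standard time (rolling into the previous day, 25 February 2026).
Daylight saving runs 23 November 2025 – 1 March 2026; the standard-time date in Rasion Standard Time, 25 February 2026, is inside that window, so Rasion Standard Time is at UTC−10:00.
06:00 UTC − 10h = 20:00 local (rolling into the previous day, 25 February 2026).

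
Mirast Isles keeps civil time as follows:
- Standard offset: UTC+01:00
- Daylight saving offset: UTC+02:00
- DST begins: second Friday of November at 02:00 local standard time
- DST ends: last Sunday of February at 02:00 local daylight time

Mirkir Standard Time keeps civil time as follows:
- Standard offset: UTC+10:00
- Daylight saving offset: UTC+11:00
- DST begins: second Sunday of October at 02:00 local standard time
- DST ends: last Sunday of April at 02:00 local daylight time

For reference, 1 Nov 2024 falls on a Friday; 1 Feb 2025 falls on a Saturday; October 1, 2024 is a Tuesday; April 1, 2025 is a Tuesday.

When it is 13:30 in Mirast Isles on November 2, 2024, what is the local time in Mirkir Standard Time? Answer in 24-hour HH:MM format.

23:30

1 November 2024 is a Friday, so the first Friday is November 1 and the second is November 8.
1 February 2025 is a Saturday, so Sundays fall on 2, 9, 16, 23; the last is February 23.
Daylight saving runs 8 November 2024 – 23 February 2025; November 2, 2024 is outside that window, so Mirast Isles is on standard time at UTC+01:00.
13:30 Mirast Isles − 1h = 12:30 UTC.
1 October 2024 is a Tuesday, so the first Sunday is October 6 and the second is October 13.
1 April 2025 is a Tuesday, so Sundays fall on 6, 13, 20, 27; the last is April 27.
At the standard offset (UTC+10:00), 12:30 UTC + 10h = 22:30 Mirkir Standard Time standard time.
The standard-time date in Mirkir Standard Time, November 2, 2024, falls between 13 October 2024 and 27 April 2025, so daylight saving is in effect and Mirkir Standard Time is at UTC+11:00.
12:30 UTC + 11h = 23:30 Mirkir Standard Time.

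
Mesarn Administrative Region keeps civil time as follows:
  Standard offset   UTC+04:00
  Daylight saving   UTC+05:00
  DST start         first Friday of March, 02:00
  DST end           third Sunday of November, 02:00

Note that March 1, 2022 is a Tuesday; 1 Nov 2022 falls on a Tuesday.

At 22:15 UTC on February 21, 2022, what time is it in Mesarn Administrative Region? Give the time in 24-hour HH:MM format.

1 March 2022 is a Tuesday, so the first Friday is March 4.
1 November 2022 is a Tuesday, so the first Sunday is November 6 and the third is November 20.
At the standard offset (UTC+04:00), 22:15 UTC + 4h = 02:15 Mesarn Administrative Region standard time (rolling into the next day, 22 February 2022).
The standard-time date in Mesarn Administrative Region, February 22, 2022, does not fall between 4 March and 20 November, so daylight saving is not in effect and Mesarn Administrative Region is at UTC+04:00.
22:15 UTC + 4h = 02:15 local (rolling into the next day, 22 February 2022).

02:15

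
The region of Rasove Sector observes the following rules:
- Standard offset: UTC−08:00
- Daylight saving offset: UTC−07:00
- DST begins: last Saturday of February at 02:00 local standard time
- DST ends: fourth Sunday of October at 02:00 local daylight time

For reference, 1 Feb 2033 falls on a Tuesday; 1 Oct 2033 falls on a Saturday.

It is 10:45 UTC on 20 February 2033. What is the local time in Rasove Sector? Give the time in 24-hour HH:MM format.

1 February 2033 is a Tuesday, so Saturdays fall on 5, 12, 19, 26; the last is February 26.
1 October 2033 is a Saturday, so the first Sunday is October 2 and the fourth is October 23.
At the standard offset (UTC−08:00), 10:45 UTC − 8h = 02:45 Rasove Sector standard time.
The standard-time date in Rasove Sector, 20 February 2033, is outside the daylight-saving period (26 February – 23 October), so Rasove Sector is on standard time, UTC−08:00.
10:45 UTC − 8h = 02:45 local.

02:45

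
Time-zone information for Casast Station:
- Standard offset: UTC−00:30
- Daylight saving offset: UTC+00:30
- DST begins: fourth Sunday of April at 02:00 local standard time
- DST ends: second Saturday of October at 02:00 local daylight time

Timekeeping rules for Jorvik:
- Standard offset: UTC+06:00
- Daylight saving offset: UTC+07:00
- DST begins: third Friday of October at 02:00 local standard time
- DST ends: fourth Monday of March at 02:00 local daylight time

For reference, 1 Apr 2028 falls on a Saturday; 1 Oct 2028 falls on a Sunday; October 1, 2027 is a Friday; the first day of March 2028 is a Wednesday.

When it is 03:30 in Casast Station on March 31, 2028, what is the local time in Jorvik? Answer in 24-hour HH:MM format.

1 April 2028 is a Saturday, so the first Sunday is April 2 and the fourth is April 23.
1 October 2028 is a Sunday, so the first Saturday is October 7 and the second is October 14.
March 31, 2028 does not fall between 23 April and 14 October, so daylight saving is not in effect and Casast Station is at UTC−00:30.
03:30 Casast Station + 0h30m = 04:00 UTC.
1 October 2027 is a Friday, so the first Friday is October 1 and the third is October 15.
1 March 2028 is a Wednesday, so the first Monday is March 6 and the fourth is March 27.
At the standard offset (UTC+06:00), 04:00 UTC + 6h = 10:00 Jorvik standard time.
The standard-time date in Jorvik, March 31, 2028, is outside the daylight-saving period (15 October 2027 – 27 March 2028), so Jorvik is on standard time, UTC+06:00.
04:00 UTC + 6h = 10:00 Jorvik.

10:00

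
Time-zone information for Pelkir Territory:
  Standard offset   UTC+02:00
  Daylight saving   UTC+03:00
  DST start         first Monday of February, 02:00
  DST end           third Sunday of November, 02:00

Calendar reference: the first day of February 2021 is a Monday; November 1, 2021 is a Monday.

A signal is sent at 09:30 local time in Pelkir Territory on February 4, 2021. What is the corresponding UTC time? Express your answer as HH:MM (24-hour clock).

06:30

1 February 2021 is a Monday, so the first Monday is February 1.
1 November 2021 is a Monday, so the first Sunday is November 7 and the third is November 21.
February 4, 2021 falls between 1 February and 21 November, so daylight saving is in effect and Pelkir Territory is at UTC+03:00.
09:30 local − 3h = 06:30 UTC.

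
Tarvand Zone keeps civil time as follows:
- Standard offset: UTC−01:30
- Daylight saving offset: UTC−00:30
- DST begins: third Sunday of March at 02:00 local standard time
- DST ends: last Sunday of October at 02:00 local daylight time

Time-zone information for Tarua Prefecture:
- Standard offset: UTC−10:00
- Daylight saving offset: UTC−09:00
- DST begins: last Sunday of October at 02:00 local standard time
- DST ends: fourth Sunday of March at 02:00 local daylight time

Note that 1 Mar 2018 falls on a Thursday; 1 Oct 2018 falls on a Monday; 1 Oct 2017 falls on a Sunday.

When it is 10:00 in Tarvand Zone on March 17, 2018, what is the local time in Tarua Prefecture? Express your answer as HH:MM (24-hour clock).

1 March 2018 is a Thursday, so the first Sunday is March 4 and the third is March 18.
1 October 2018 is a Monday, so Sundays fall on 7, 14, 21, 28; the last is October 28.
March 17, 2018 is outside the daylight-saving period (18 March – 28 October), so Tarvand Zone is on standard time, UTC−01:30.
10:00 Tarvand Zone + 1h30m = 11:30 UTC.
1 October 2017 is a Sunday, so Sundays fall on 1, 8, 15, 22, 29; the last is October 29.
1 March 2018 is a Thursday, so the first Sunday is March 4 and the fourth is March 25.
At the standard offset (UTC−10:00), 11:30 UTC − 10h = 01:30 Tarua Prefecture standard time.
Daylight saving runs 29 October 2017 – 25 March 2018; the standard-time date in Tarua Prefecture, March 17, 2018, is inside that window, so Tarua Prefecture is at UTC−09:00.
11:30 UTC − 9h = 02:30 Tarua Prefecture.

02:30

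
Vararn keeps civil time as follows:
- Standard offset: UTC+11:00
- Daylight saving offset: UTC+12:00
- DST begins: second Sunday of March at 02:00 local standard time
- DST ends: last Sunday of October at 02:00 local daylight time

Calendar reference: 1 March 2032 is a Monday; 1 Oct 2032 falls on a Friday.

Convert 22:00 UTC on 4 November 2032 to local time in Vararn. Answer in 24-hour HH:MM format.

1 March 2032 is a Monday, so the first Sunday is March 7 and the second is March 14.
1 October 2032 is a Friday, so Sundays fall on 3, 10, 17, 24, 31; the last is October 31.
At the standard offset (UTC+11:00), 22:00 UTC + 11h = 09:00 Vararn standard time (rolling into the next day, 5 November 2032).
The standard-time date in Vararn, 5 November 2032, is outside the daylight-saving period (14 March – 31 October), so Vararn is on standard time, UTC+11:00.
22:00 UTC + 11h = 09:00 local (rolling into the next day, 5 November 2032).

09:00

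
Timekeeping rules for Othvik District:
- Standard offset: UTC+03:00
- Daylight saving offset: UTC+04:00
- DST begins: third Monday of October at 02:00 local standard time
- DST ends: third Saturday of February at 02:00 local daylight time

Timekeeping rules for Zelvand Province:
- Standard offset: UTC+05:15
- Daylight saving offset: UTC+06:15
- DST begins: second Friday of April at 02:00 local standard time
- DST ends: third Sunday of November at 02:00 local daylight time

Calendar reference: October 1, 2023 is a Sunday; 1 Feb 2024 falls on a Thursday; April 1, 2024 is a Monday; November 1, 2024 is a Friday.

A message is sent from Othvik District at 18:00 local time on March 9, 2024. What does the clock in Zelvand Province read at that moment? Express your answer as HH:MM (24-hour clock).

1 October 2023 is a Sunday, so the first Monday is October 2 and the third is October 16.
1 February 2024 is a Thursday, so the first Saturday is February 3 and the third is February 17.
March 9, 2024 is outside the daylight-saving period (16 October 2023 – 17 February 2024), so Othvik District is on standard time, UTC+03:00.
18:00 Othvik District − 3h = 15:00 UTC.
1 April 2024 is a Monday, so the first Friday is April 5 and the second is April 12.
1 November 2024 is a Friday, so the first Sunday is November 3 and the third is November 17.
At the standard offset (UTC+05:15), 15:00 UTC + 5h15m = 20:15 Zelvand Province standard time.
The standard-time date in Zelvand Province, March 9, 2024, is outside the daylight-saving period (12 April – 17 November), so Zelvand Province is on standard time, UTC+05:15.
15:00 UTC + 5h15m = 20:15 Zelvand Province.

20:15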